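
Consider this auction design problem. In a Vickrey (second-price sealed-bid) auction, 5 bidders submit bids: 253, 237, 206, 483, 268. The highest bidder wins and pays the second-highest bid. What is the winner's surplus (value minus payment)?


Step 1: Sort bids in descending order: 483, 268, 253, 237, 206
Step 2: The winning bid is the highest: 483
Step 3: The payment equals the second-highest bid: 268
Step 4: Surplus = winner's bid - payment = 483 - 268 = 215

215


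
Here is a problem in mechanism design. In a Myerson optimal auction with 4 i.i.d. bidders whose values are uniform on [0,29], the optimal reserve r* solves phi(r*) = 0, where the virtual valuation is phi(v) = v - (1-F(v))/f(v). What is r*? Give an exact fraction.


Step 1: For U[0,29], F(v) = v/29 and f(v) = 1/29
Step 2: phi(v) = v - (1 - v/29)/(1/29) = v - (29 - v) = 2v - 29
Step 3: Set phi(r*) = 0: 2r* - 29 = 0
Step 4: r* = 29/2 (the number of bidders n = 4 does not enter)

29/2


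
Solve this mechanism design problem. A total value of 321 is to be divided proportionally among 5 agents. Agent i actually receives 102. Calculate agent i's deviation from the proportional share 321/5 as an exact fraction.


Step 1: Proportional share = 321/5
Step 2: Agent's actual allocation = 102
Step 3: Excess = 102 - 321/5 = 189/5

189/5


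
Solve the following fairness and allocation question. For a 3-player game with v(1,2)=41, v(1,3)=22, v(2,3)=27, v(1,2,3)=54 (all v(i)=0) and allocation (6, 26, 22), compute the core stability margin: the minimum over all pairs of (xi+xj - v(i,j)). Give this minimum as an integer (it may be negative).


Step 1: Slack for coalition (1,2): x1+x2 - v12 = 32 - 41 = -9
Step 2: Slack for coalition (1,3): x1+x3 - v13 = 28 - 22 = 6
Step 3: Slack for coalition (2,3): x2+x3 - v23 = 48 - 27 = 21
Step 4: Minimum slack = min(-9, 6, 21) = -9, attained by (1,2); coalition (1,2) can block (slack < 0), so the allocation is not in the core

-9


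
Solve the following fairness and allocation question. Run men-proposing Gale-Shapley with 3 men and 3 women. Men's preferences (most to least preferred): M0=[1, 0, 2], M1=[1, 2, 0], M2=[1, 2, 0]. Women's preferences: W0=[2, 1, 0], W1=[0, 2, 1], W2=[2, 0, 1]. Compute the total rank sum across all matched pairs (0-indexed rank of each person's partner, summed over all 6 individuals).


Step 1: Run Gale-Shapley (men propose, women hold best offer):
  M0 proposes to W1; she accepts
  M1 proposes to W1; rejected
  M1 proposes to W2; she accepts
  M2 proposes to W1; rejected
  M2 proposes to W2; she switches from M1
  M1 proposes to W0; she accepts
Step 2: Final matching: W0-M1, W1-M0, W2-M2
Step 3: 0-indexed ranks (man's rank of his match, then woman's): 2 + 1 + 0 + 0 + 1 + 0
Step 4: Total rank sum = 4

4


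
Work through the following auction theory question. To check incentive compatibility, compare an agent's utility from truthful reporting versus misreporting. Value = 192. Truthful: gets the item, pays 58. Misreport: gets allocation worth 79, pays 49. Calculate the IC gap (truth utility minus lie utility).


Step 1: U(truth) = value - payment = 192 - 58 = 134
Step 2: U(lie) = allocation - payment = 79 - 49 = 30
Step 3: IC gap = 134 - 30 = 104

104


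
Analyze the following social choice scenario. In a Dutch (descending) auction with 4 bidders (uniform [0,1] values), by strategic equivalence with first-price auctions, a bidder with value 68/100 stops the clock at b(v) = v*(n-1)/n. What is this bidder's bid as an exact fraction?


Step 1: Dutch auctions are strategically equivalent to first-price auctions
Step 2: The equilibrium bid is b(v) = v*(n-1)/n
Step 3: b = 17/25 * 3/4
Step 4: b = 51/100

51/100


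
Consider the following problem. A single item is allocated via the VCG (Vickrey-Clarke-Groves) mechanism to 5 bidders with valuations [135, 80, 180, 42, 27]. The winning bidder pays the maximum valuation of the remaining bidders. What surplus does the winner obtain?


Step 1: The winner is the agent with the highest value: agent 2 with value 180
Step 2: Values of other agents: [135, 80, 42, 27]
Step 3: VCG payment = max of others' values = 135
Step 4: Surplus = 180 - 135 = 45

45


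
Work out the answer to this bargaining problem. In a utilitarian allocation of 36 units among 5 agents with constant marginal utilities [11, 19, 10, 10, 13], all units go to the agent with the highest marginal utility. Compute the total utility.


Step 1: The marginal utilities are [11, 19, 10, 10, 13]
Step 2: The highest marginal utility is 19
Step 3: All 36 units go to that agent
Step 4: Total utility = 19 * 36 = 684

684


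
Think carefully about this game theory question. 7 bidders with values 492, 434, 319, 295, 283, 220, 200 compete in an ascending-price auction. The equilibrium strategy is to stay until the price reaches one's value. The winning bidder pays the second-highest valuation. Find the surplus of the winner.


Step 1: Identify the highest value: 492
Step 2: Identify the second-highest value: 434
Step 3: The final price = second-highest value = 434
Step 4: Surplus = 492 - 434 = 58

58


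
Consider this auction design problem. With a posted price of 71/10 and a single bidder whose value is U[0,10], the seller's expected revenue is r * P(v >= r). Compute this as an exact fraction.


Step 1: Posted price r = 71/10, value support [0,10]
Step 2: P(v >= r) = (10 - 71/10)/10 = 29/100
Step 3: Expected revenue = r * P(v >= r) = 71/10 * 29/100
Step 4: Revenue = 2059/1000

2059/1000


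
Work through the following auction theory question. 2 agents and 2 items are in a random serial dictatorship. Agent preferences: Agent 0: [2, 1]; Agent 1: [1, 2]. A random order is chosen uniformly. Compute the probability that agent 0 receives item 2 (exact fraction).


Step 1: Agent 0 wants item 2
Step 2: There are 2 possible orderings of agents
Step 3: In 2 orderings, agent 0 gets item 2
Step 4: Probability = 2/2 = 1

1


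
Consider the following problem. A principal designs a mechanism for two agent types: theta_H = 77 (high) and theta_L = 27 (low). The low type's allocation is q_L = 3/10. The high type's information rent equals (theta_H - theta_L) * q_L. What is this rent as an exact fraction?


Step 1: theta_H - theta_L = 77 - 27 = 50
Step 2: Information rent = (theta_H - theta_L) * q_L
Step 3: = 50 * 3/10
Step 4: = 15

15


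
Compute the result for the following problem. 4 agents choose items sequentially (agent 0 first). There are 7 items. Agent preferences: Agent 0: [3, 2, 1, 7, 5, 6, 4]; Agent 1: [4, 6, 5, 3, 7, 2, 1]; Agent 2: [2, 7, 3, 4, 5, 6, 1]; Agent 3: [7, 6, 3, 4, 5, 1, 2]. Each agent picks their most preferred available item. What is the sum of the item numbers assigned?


Step 1: Agent 0 picks item 3
Step 2: Agent 1 picks item 4
Step 3: Agent 2 picks item 2
Step 4: Agent 3 picks item 7
Step 5: Sum = 3 + 4 + 2 + 7 = 16

16


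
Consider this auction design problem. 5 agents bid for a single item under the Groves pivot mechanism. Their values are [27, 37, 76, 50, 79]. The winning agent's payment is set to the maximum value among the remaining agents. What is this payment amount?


Step 1: The efficient winner is agent 4 with value 79
Step 2: Other agents' values: [27, 37, 76, 50]
Step 3: Pivot payment = max(others) = 76
Step 4: The winner pays 76

76


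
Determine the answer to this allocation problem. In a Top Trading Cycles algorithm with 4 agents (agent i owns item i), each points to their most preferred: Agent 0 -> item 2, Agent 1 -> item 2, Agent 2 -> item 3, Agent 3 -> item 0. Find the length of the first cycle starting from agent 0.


Step 1: Trace the pointer graph from agent 0: 0 -> 2 -> 3 -> 0
Step 2: A cycle is detected when we revisit agent 0
Step 3: The cycle is: 0 -> 2 -> 3 -> 0
Step 4: Cycle length = 3

3


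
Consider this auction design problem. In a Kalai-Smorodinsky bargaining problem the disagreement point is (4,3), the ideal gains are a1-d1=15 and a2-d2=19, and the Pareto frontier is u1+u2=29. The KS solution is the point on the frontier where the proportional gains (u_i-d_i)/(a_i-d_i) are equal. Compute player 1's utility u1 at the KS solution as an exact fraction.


Step 1: At the KS point, (u1-d1)/r1 = (u2-d2)/r2 = t and u1+u2 = 29
Step 2: u1 = d1 + r1*t and u2 = d2 + r2*t, so (d1 + r1*t) + (d2 + r2*t) = 29
Step 3: t = (29 - 4 - 3)/(15 + 19) = 22/34 = 11/17
Step 4: u1 = d1 + r1*t = 4 + 15 * 11/17 = 233/17
Step 5: (Check: u2 = d2 + r2*t = 260/17; u1+u2 = 233/17 + 260/17 = 29, on the frontier.)

233/17


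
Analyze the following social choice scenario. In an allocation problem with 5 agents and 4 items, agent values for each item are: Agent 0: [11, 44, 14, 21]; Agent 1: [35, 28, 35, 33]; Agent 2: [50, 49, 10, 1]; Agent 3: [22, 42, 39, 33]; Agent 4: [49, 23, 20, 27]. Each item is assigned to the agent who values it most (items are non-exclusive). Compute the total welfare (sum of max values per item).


Step 1: For each item, find the maximum value among all agents.
Step 2: Item 0 -> Agent 2 (value 50)
Step 3: Item 1 -> Agent 2 (value 49)
Step 4: Item 2 -> Agent 3 (value 39)
Step 5: Item 3 -> Agent 1 (value 33)
Step 6: Total welfare = 50 + 49 + 39 + 33 = 171

171


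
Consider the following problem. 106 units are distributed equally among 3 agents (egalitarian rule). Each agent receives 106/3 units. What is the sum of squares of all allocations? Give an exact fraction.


Step 1: Each agent's share = 106/3
Step 2: Square of each share = (106/3)^2 = 11236/9
Step 3: Sum of squares = 3 * 11236/9 = 11236/3

11236/3


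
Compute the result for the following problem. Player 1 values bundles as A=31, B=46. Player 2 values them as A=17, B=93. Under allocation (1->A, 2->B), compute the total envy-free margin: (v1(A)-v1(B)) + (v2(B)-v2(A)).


Step 1: Player 1's margin = v1(A) - v1(B) = 31 - 46 = -15
Step 2: Player 2's margin = v2(B) - v2(A) = 93 - 17 = 76
Step 3: Total margin = -15 + 76 = 61

61


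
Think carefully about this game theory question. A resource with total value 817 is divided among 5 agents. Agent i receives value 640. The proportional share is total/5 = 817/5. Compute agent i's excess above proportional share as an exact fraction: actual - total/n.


Step 1: Proportional share = 817/5
Step 2: Agent's actual allocation = 640
Step 3: Excess = 640 - 817/5 = 2383/5

2383/5


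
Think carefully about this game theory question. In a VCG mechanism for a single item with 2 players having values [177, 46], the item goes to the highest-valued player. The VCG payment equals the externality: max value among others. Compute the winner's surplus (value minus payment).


Step 1: The winner is the agent with the highest value: agent 0 with value 177
Step 2: Values of other agents: [46]
Step 3: VCG payment = max of others' values = 46
Step 4: Surplus = 177 - 46 = 131

131


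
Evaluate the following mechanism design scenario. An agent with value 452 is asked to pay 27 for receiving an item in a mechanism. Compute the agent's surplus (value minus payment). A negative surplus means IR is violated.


Step 1: Surplus = value - payment = 452 - 27 = 425
Step 2: IR is satisfied (surplus >= 0)

425


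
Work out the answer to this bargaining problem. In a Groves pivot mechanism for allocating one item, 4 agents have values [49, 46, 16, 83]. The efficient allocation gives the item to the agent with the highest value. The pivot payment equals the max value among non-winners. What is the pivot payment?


Step 1: The efficient winner is agent 3 with value 83
Step 2: Other agents' values: [49, 46, 16]
Step 3: Pivot payment = max(others) = 49
Step 4: The winner pays 49

49


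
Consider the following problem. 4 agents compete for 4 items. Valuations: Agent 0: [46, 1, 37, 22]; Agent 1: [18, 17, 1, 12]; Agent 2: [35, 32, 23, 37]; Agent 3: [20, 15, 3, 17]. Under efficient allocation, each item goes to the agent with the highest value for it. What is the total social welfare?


Step 1: For each item, find the maximum value among all agents.
Step 2: Item 0 -> Agent 0 (value 46)
Step 3: Item 1 -> Agent 2 (value 32)
Step 4: Item 2 -> Agent 0 (value 37)
Step 5: Item 3 -> Agent 2 (value 37)
Step 6: Total welfare = 46 + 32 + 37 + 37 = 152

152


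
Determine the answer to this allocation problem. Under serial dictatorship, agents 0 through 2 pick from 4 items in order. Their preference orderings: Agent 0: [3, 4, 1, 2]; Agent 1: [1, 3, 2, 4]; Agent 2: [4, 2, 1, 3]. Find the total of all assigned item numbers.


Step 1: Agent 0 picks item 3
Step 2: Agent 1 picks item 1
Step 3: Agent 2 picks item 4
Step 4: Sum = 3 + 1 + 4 = 8

8


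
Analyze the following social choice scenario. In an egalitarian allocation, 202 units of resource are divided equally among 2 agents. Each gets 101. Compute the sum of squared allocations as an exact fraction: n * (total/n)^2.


Step 1: Each agent's share = 202/2 = 101
Step 2: Square of each share = (101)^2 = 10201
Step 3: Sum of squares = 2 * 10201 = 20402

20402


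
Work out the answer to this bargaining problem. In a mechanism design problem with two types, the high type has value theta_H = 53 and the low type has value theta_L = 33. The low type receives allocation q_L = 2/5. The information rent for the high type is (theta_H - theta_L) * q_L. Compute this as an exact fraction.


Step 1: theta_H - theta_L = 53 - 33 = 20
Step 2: Information rent = (theta_H - theta_L) * q_L
Step 3: = 20 * 2/5
Step 4: = 8

8


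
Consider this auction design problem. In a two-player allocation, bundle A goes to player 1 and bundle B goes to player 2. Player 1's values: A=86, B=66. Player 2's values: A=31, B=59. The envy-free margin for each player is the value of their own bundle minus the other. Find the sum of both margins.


Step 1: Player 1's margin = v1(A) - v1(B) = 86 - 66 = 20
Step 2: Player 2's margin = v2(B) - v2(A) = 59 - 31 = 28
Step 3: Total margin = 20 + 28 = 48

48


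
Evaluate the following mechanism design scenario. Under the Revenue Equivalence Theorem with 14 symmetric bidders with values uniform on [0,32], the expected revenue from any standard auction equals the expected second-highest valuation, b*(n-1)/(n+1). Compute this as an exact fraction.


Step 1: By Revenue Equivalence, expected revenue = b*(n-1)/(n+1)
Step 2: Substituting n = 14, b = 32
Step 3: Revenue = 32*(14-1)/(14+1) = 32*13/15
Step 4: Revenue = 416/15

416/15


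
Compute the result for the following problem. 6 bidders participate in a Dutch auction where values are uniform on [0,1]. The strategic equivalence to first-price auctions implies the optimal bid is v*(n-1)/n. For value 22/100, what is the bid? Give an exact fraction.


Step 1: Dutch auctions are strategically equivalent to first-price auctions
Step 2: The equilibrium bid is b(v) = v*(n-1)/n
Step 3: b = 11/50 * 5/6
Step 4: b = 11/60

11/60


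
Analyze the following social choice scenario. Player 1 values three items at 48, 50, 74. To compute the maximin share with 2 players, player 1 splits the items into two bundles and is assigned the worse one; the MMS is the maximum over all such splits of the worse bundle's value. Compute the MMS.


Step 1: Item values = 48, 50, 74
Step 2: Enumerate all 2-bundle partitions and take the smaller bundle:
  Partition 1: {48} vs {50,74} -> bundles 48, 124; min = 48
  Partition 2: {50} vs {48,74} -> bundles 50, 122; min = 50
  Partition 3: {74} vs {48,50} -> bundles 74, 98; min = 74
Step 3: MMS = max(48, 50, 74) = 74

74


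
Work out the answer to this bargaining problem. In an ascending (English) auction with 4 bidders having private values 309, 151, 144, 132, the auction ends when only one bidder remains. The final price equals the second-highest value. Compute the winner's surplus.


Step 1: Identify the highest value: 309
Step 2: Identify the second-highest value: 151
Step 3: The final price = second-highest value = 151
Step 4: Surplus = 309 - 151 = 158

158


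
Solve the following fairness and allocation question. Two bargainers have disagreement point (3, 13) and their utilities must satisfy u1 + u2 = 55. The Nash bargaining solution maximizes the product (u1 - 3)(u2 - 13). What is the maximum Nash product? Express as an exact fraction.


Step 1: The Nash solution splits surplus symmetrically above the disagreement point
Step 2: u1 = (total + d1 - d2)/2 = (55 + 3 - 13)/2 = 45/2
Step 3: u2 = (total - d1 + d2)/2 = (55 - 3 + 13)/2 = 65/2
Step 4: Nash product = (45/2 - 3) * (65/2 - 13)
Step 5: = 39/2 * 39/2 = 1521/4

1521/4


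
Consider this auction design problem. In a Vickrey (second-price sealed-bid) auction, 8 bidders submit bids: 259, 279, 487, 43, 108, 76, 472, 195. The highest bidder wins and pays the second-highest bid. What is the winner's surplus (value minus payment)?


Step 1: Sort bids in descending order: 487, 472, 279, 259, 195, 108, 76, 43
Step 2: The winning bid is the highest: 487
Step 3: The payment equals the second-highest bid: 472
Step 4: Surplus = winner's bid - payment = 487 - 472 = 15

15


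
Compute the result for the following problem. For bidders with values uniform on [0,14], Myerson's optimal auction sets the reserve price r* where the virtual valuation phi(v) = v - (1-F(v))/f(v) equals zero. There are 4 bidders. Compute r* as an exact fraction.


Step 1: For U[0,14], F(v) = v/14 and f(v) = 1/14
Step 2: phi(v) = v - (1 - v/14)/(1/14) = v - (14 - v) = 2v - 14
Step 3: Set phi(r*) = 0: 2r* - 14 = 0
Step 4: r* = 14/2 = 7 (the number of bidders n = 4 does not enter)

7


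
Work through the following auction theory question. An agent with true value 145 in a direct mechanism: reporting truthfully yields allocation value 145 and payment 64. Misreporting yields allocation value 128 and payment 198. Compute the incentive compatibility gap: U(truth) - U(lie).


Step 1: U(truth) = value - payment = 145 - 64 = 81
Step 2: U(lie) = allocation - payment = 128 - 198 = -70
Step 3: IC gap = 81 - (-70) = 151

151


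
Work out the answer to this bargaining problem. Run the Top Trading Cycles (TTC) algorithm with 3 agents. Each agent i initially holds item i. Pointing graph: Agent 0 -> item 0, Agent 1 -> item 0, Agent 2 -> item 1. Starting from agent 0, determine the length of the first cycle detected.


Step 1: Trace the pointer graph from agent 0: 0 -> 0
Step 2: A cycle is detected when we revisit agent 0
Step 3: The cycle is: 0 -> 0
Step 4: Cycle length = 1

1


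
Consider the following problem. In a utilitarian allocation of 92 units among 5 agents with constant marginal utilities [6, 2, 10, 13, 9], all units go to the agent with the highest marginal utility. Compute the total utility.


Step 1: The marginal utilities are [6, 2, 10, 13, 9]
Step 2: The highest marginal utility is 13
Step 3: All 92 units go to that agent
Step 4: Total utility = 13 * 92 = 1196

1196


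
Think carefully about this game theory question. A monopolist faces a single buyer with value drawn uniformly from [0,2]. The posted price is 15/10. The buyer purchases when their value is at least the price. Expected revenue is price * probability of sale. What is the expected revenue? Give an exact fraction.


Step 1: Posted price r = 3/2, value support [0,2]
Step 2: P(v >= r) = (2 - 3/2)/2 = 1/4
Step 3: Expected revenue = r * P(v >= r) = 3/2 * 1/4
Step 4: Revenue = 3/8

3/8


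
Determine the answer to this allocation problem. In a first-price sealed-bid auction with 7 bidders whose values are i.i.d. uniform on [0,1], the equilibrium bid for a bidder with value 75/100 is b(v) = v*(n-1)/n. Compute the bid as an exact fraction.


Step 1: The symmetric BNE bidding function is b(v) = v * (n-1) / n
Step 2: Substitute v = 3/4 and n = 7
Step 3: b = 3/4 * 6/7
Step 4: b = 9/14

9/14


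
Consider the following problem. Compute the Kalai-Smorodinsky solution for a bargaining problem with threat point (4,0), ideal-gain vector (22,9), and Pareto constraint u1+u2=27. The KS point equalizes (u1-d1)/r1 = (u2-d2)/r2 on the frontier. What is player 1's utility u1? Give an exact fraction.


Step 1: At the KS point, (u1-d1)/r1 = (u2-d2)/r2 = t and u1+u2 = 27
Step 2: u1 = d1 + r1*t and u2 = d2 + r2*t, so (d1 + r1*t) + (d2 + r2*t) = 27
Step 3: t = (27 - 4 - 0)/(22 + 9) = 23/31
Step 4: u1 = d1 + r1*t = 4 + 22 * 23/31 = 630/31
Step 5: (Check: u2 = d2 + r2*t = 207/31; u1+u2 = 630/31 + 207/31 = 27, on the frontier.)

630/31


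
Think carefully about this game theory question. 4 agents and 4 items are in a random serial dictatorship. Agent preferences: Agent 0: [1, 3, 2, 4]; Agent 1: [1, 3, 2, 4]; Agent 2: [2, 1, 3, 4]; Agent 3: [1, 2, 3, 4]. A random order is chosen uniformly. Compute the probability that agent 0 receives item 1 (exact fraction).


Step 1: Agent 0 wants item 1
Step 2: There are 24 possible orderings of agents
Step 3: In 8 orderings, agent 0 gets item 1
Step 4: Probability = 8/24 = 1/3

1/3


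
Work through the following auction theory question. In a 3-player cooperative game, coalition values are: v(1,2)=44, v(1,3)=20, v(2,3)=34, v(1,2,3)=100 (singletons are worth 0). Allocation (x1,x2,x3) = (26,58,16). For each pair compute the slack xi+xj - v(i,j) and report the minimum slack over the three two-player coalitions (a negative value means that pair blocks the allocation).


Step 1: Slack for coalition (1,2): x1+x2 - v12 = 84 - 44 = 40
Step 2: Slack for coalition (1,3): x1+x3 - v13 = 42 - 20 = 22
Step 3: Slack for coalition (2,3): x2+x3 - v23 = 74 - 34 = 40
Step 4: Minimum slack = min(40, 22, 40) = 22, attained by (1,3); no pair can gain by deviating, so the allocation is in the core

22


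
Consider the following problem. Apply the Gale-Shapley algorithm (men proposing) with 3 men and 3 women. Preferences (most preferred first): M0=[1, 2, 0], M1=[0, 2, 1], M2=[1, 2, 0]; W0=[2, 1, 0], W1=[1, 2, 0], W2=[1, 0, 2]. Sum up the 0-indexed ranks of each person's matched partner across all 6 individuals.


Step 1: Run Gale-Shapley (men propose, women hold best offer):
  M0 proposes to W1; she accepts
  M1 proposes to W0; she accepts
  M2 proposes to W1; she switches from M0
  M0 proposes to W2; she accepts
Step 2: Final matching: W0-M1, W1-M2, W2-M0
Step 3: 0-indexed ranks (man's rank of his match, then woman's): 0 + 1 + 0 + 1 + 1 + 1
Step 4: Total rank sum = 4

4


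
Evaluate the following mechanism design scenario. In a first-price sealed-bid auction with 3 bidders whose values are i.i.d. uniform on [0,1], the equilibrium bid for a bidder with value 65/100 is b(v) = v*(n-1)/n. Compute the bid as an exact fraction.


Step 1: The symmetric BNE bidding function is b(v) = v * (n-1) / n
Step 2: Substitute v = 13/20 and n = 3
Step 3: b = 13/20 * 2/3
Step 4: b = 13/30

13/30


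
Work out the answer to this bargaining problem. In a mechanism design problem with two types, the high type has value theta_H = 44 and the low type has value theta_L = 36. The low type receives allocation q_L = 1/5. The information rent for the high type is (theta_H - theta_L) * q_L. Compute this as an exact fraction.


Step 1: theta_H - theta_L = 44 - 36 = 8
Step 2: Information rent = (theta_H - theta_L) * q_L
Step 3: = 8 * 1/5
Step 4: = 8/5

8/5


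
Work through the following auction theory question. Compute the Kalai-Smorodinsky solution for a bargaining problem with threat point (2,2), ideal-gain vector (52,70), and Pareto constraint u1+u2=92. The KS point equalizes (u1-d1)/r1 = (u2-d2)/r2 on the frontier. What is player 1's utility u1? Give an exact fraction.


Step 1: At the KS point, (u1-d1)/r1 = (u2-d2)/r2 = t and u1+u2 = 92
Step 2: u1 = d1 + r1*t and u2 = d2 + r2*t, so (d1 + r1*t) + (d2 + r2*t) = 92
Step 3: t = (92 - 2 - 2)/(52 + 70) = 88/122 = 44/61
Step 4: u1 = d1 + r1*t = 2 + 52 * 44/61 = 2410/61
Step 5: (Check: u2 = d2 + r2*t = 3202/61; u1+u2 = 2410/61 + 3202/61 = 92, on the frontier.)

2410/61


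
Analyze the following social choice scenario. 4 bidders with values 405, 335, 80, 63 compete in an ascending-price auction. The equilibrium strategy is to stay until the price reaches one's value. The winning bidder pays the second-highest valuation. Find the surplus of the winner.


Step 1: Identify the highest value: 405
Step 2: Identify the second-highest value: 335
Step 3: The final price = second-highest value = 335
Step 4: Surplus = 405 - 335 = 70

70


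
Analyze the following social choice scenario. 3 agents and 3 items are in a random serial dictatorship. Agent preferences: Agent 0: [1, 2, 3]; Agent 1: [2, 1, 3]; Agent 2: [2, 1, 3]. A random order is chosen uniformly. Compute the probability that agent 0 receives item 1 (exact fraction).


Step 1: Agent 0 wants item 1
Step 2: There are 6 possible orderings of agents
Step 3: In 4 orderings, agent 0 gets item 1
Step 4: Probability = 4/6 = 2/3

2/3


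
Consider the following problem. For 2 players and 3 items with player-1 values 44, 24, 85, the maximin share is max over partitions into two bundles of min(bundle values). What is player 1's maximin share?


Step 1: Item values = 44, 24, 85
Step 2: Enumerate all 2-bundle partitions and take the smaller bundle:
  Partition 1: {44} vs {24,85} -> bundles 44, 109; min = 44
  Partition 2: {24} vs {44,85} -> bundles 24, 129; min = 24
  Partition 3: {85} vs {44,24} -> bundles 85, 68; min = 68
Step 3: MMS = max(44, 24, 68) = 68

68


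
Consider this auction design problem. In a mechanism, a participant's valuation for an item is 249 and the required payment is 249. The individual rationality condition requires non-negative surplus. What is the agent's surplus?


Step 1: Surplus = value - payment = 249 - 249 = 0
Step 2: IR is satisfied (surplus >= 0)

0


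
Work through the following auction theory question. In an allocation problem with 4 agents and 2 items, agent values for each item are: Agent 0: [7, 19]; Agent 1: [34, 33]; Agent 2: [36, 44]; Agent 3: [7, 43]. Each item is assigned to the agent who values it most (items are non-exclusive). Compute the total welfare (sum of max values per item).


Step 1: For each item, find the maximum value among all agents.
Step 2: Item 0 -> Agent 2 (value 36)
Step 3: Item 1 -> Agent 2 (value 44)
Step 4: Total welfare = 36 + 44 = 80

80


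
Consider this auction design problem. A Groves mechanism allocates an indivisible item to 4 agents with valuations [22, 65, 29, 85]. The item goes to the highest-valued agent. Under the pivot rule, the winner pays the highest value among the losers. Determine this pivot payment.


Step 1: The efficient winner is agent 3 with value 85
Step 2: Other agents' values: [22, 65, 29]
Step 3: Pivot payment = max(others) = 65
Step 4: The winner pays 65

65


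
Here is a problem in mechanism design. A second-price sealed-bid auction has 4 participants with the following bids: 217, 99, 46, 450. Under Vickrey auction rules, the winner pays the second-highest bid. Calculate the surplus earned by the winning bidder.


Step 1: Sort bids in descending order: 450, 217, 99, 46
Step 2: The winning bid is the highest: 450
Step 3: The payment equals the second-highest bid: 217
Step 4: Surplus = winner's bid - payment = 450 - 217 = 233

233


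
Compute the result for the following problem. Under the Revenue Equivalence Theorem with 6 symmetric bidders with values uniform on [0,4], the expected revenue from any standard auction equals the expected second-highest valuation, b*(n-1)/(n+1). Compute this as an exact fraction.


Step 1: By Revenue Equivalence, expected revenue = b*(n-1)/(n+1)
Step 2: Substituting n = 6, b = 4
Step 3: Revenue = 4*(6-1)/(6+1) = 4*5/7
Step 4: Revenue = 20/7

20/7


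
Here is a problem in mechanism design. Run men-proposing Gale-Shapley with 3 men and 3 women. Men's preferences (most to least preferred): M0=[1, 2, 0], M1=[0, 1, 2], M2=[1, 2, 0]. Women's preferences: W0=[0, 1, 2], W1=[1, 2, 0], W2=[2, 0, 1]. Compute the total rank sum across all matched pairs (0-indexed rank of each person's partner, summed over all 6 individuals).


Step 1: Run Gale-Shapley (men propose, women hold best offer):
  M0 proposes to W1; she accepts
  M1 proposes to W0; she accepts
  M2 proposes to W1; she switches from M0
  M0 proposes to W2; she accepts
Step 2: Final matching: W0-M1, W1-M2, W2-M0
Step 3: 0-indexed ranks (man's rank of his match, then woman's): 0 + 1 + 0 + 1 + 1 + 1
Step 4: Total rank sum = 4

4


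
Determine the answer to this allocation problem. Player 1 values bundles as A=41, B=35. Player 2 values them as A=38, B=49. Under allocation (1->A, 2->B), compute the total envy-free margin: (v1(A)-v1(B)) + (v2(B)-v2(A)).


Step 1: Player 1's margin = v1(A) - v1(B) = 41 - 35 = 6
Step 2: Player 2's margin = v2(B) - v2(A) = 49 - 38 = 11
Step 3: Total margin = 6 + 11 = 17

17


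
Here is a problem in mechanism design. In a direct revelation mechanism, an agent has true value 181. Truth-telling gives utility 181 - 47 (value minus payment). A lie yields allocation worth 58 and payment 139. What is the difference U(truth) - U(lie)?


Step 1: U(truth) = value - payment = 181 - 47 = 134
Step 2: U(lie) = allocation - payment = 58 - 139 = -81
Step 3: IC gap = 134 - (-81) = 215

215


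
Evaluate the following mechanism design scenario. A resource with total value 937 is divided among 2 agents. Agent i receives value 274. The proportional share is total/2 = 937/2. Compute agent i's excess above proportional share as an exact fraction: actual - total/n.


Step 1: Proportional share = 937/2
Step 2: Agent's actual allocation = 274
Step 3: Excess = 274 - 937/2 = -389/2

-389/2


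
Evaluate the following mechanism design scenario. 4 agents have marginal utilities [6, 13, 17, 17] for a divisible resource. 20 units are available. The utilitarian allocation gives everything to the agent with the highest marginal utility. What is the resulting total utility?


Step 1: The marginal utilities are [6, 13, 17, 17]
Step 2: The highest marginal utility is 17
Step 3: All 20 units go to that agent
Step 4: Total utility = 17 * 20 = 340

340


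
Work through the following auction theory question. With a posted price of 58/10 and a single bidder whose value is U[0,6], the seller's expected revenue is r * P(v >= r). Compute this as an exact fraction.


Step 1: Posted price r = 29/5, value support [0,6]
Step 2: P(v >= r) = (6 - 29/5)/6 = 1/30
Step 3: Expected revenue = r * P(v >= r) = 29/5 * 1/30
Step 4: Revenue = 29/150

29/150


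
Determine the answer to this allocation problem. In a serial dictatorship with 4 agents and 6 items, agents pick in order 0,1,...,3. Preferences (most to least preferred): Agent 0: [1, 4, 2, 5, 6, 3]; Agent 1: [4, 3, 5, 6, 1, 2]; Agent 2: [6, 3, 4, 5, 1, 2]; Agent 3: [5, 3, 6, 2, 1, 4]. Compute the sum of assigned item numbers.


Step 1: Agent 0 picks item 1
Step 2: Agent 1 picks item 4
Step 3: Agent 2 picks item 6
Step 4: Agent 3 picks item 5
Step 5: Sum = 1 + 4 + 6 + 5 = 16

16


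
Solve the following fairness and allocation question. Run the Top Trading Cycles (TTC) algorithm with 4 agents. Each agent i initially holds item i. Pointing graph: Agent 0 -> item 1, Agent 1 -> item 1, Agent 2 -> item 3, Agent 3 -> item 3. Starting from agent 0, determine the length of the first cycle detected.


Step 1: Trace the pointer graph from agent 0: 0 -> 1 -> 1
Step 2: A cycle is detected when we revisit agent 1
Step 3: The cycle is: 1 -> 1
Step 4: Cycle length = 1

1


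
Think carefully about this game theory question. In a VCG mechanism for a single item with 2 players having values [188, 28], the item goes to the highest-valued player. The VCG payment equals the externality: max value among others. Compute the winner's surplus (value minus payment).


Step 1: The winner is the agent with the highest value: agent 0 with value 188
Step 2: Values of other agents: [28]
Step 3: VCG payment = max of others' values = 28
Step 4: Surplus = 188 - 28 = 160

160


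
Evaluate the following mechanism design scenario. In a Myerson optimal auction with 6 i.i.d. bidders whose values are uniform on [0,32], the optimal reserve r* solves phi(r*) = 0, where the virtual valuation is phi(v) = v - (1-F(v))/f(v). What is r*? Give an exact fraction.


Step 1: For U[0,32], F(v) = v/32 and f(v) = 1/32
Step 2: phi(v) = v - (1 - v/32)/(1/32) = v - (32 - v) = 2v - 32
Step 3: Set phi(r*) = 0: 2r* - 32 = 0
Step 4: r* = 32/2 = 16 (the number of bidders n = 6 does not enter)

16


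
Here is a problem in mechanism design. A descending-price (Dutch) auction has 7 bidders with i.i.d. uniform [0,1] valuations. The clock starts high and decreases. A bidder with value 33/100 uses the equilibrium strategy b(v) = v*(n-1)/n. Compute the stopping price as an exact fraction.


Step 1: Dutch auctions are strategically equivalent to first-price auctions
Step 2: The equilibrium bid is b(v) = v*(n-1)/n
Step 3: b = 33/100 * 6/7
Step 4: b = 99/350

99/350


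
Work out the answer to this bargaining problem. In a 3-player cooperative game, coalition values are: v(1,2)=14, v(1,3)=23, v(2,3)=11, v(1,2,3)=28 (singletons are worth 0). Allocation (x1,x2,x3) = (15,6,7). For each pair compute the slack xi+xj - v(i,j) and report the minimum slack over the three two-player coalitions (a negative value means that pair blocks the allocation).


Step 1: Slack for coalition (1,2): x1+x2 - v12 = 21 - 14 = 7
Step 2: Slack for coalition (1,3): x1+x3 - v13 = 22 - 23 = -1
Step 3: Slack for coalition (2,3): x2+x3 - v23 = 13 - 11 = 2
Step 4: Minimum slack = min(7, -1, 2) = -1, attained by (1,3); coalition (1,3) can block (slack < 0), so the allocation is not in the core

-1


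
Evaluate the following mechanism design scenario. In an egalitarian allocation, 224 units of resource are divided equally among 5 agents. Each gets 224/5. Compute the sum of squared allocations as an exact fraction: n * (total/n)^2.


Step 1: Each agent's share = 224/5
Step 2: Square of each share = (224/5)^2 = 50176/25
Step 3: Sum of squares = 5 * 50176/25 = 50176/5

50176/5


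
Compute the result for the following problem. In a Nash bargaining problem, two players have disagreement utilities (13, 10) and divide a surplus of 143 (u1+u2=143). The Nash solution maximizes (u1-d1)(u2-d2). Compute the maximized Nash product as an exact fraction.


Step 1: The Nash solution splits surplus symmetrically above the disagreement point
Step 2: u1 = (total + d1 - d2)/2 = (143 + 13 - 10)/2 = 73
Step 3: u2 = (total - d1 + d2)/2 = (143 - 13 + 10)/2 = 70
Step 4: Nash product = (73 - 13) * (70 - 10)
Step 5: = 60 * 60 = 3600

3600


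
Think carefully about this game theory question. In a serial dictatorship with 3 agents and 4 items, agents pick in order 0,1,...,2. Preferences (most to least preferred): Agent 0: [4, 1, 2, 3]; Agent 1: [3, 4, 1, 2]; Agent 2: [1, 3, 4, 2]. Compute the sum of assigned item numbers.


Step 1: Agent 0 picks item 4
Step 2: Agent 1 picks item 3
Step 3: Agent 2 picks item 1
Step 4: Sum = 4 + 3 + 1 = 8

8


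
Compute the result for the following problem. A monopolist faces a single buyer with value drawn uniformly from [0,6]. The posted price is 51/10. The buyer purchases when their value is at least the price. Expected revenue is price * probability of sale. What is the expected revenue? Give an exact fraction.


Step 1: Posted price r = 51/10, value support [0,6]
Step 2: P(v >= r) = (6 - 51/10)/6 = 3/20
Step 3: Expected revenue = r * P(v >= r) = 51/10 * 3/20
Step 4: Revenue = 153/200

153/200


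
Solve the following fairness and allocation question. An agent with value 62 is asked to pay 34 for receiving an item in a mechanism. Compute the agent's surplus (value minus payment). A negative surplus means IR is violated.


Step 1: Surplus = value - payment = 62 - 34 = 28
Step 2: IR is satisfied (surplus >= 0)

28


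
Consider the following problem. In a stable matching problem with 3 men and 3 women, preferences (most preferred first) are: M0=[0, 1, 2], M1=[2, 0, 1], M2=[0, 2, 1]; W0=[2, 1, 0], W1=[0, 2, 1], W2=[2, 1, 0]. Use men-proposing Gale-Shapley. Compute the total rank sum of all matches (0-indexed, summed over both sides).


Step 1: Run Gale-Shapley (men propose, women hold best offer):
  M0 proposes to W0; she accepts
  M1 proposes to W2; she accepts
  M2 proposes to W0; she switches from M0
  M0 proposes to W1; she accepts
Step 2: Final matching: W0-M2, W1-M0, W2-M1
Step 3: 0-indexed ranks (man's rank of his match, then woman's): 0 + 0 + 1 + 0 + 0 + 1
Step 4: Total rank sum = 2

2


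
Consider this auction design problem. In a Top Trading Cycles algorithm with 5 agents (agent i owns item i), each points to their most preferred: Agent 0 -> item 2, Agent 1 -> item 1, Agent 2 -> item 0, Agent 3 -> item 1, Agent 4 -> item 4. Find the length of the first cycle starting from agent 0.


Step 1: Trace the pointer graph from agent 0: 0 -> 2 -> 0
Step 2: A cycle is detected when we revisit agent 0
Step 3: The cycle is: 0 -> 2 -> 0
Step 4: Cycle length = 2

2


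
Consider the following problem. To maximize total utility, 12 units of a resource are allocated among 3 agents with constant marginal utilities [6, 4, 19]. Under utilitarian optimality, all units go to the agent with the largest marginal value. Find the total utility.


Step 1: The marginal utilities are [6, 4, 19]
Step 2: The highest marginal utility is 19
Step 3: All 12 units go to that agent
Step 4: Total utility = 19 * 12 = 228

228


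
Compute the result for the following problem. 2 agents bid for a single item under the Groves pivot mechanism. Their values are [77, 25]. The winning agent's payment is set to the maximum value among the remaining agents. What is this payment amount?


Step 1: The efficient winner is agent 0 with value 77
Step 2: Other agents' values: [25]
Step 3: Pivot payment = max(others) = 25
Step 4: The winner pays 25

25


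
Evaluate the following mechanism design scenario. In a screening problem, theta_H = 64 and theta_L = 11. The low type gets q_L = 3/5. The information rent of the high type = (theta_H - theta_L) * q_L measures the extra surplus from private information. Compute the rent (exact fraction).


Step 1: theta_H - theta_L = 64 - 11 = 53
Step 2: Information rent = (theta_H - theta_L) * q_L
Step 3: = 53 * 3/5
Step 4: = 159/5

159/5


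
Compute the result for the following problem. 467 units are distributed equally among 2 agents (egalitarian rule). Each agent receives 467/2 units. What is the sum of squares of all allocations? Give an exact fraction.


Step 1: Each agent's share = 467/2
Step 2: Square of each share = (467/2)^2 = 218089/4
Step 3: Sum of squares = 2 * 218089/4 = 218089/2

218089/2


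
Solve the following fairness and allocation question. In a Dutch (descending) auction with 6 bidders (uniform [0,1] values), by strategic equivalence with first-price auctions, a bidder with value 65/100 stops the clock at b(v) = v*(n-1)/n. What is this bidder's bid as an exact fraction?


Step 1: Dutch auctions are strategically equivalent to first-price auctions
Step 2: The equilibrium bid is b(v) = v*(n-1)/n
Step 3: b = 13/20 * 5/6
Step 4: b = 13/24

13/24


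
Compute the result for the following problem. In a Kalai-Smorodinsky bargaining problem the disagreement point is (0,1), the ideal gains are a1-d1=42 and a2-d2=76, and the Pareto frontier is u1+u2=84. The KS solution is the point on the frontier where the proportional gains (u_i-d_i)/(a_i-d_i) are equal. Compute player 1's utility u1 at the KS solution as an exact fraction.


Step 1: At the KS point, (u1-d1)/r1 = (u2-d2)/r2 = t and u1+u2 = 84
Step 2: u1 = d1 + r1*t and u2 = d2 + r2*t, so (d1 + r1*t) + (d2 + r2*t) = 84
Step 3: t = (84 - 0 - 1)/(42 + 76) = 83/118
Step 4: u1 = d1 + r1*t = 0 + 42 * 83/118 = 1743/59
Step 5: (Check: u2 = d2 + r2*t = 3213/59; u1+u2 = 1743/59 + 3213/59 = 84, on the frontier.)

1743/59


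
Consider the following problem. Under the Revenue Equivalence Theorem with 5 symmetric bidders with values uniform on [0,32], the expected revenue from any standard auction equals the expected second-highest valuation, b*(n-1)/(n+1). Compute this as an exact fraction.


Step 1: By Revenue Equivalence, expected revenue = b*(n-1)/(n+1)
Step 2: Substituting n = 5, b = 32
Step 3: Revenue = 32*(5-1)/(5+1) = 32*4/6
Step 4: Revenue = 128/6 = 64/3

64/3
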